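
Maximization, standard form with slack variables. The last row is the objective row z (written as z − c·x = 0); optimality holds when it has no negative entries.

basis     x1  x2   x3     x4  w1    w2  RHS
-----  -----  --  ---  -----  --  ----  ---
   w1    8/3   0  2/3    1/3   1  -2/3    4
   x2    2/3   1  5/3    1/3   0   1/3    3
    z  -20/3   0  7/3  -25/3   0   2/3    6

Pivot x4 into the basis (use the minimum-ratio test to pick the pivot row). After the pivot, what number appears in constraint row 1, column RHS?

Ratio test on column x4 — row 1: 4/(1/3) = 12; row 2: 3/(1/3) = 9. Minimum is 9 at row 2 (x2 leaves); pivot element 1/3.
Divide row 2 by 1/3; eliminate column x4 from the other rows.
Row 1 update in column RHS: 4 − (1/3)·9 = 1.

1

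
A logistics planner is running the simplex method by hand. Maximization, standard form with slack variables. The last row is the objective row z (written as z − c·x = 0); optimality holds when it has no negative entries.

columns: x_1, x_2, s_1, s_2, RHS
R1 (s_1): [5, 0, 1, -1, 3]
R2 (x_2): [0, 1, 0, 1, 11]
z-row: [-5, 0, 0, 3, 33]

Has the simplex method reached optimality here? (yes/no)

The z-row has a negative entry -5 in column x_1, so it is not optimal.

no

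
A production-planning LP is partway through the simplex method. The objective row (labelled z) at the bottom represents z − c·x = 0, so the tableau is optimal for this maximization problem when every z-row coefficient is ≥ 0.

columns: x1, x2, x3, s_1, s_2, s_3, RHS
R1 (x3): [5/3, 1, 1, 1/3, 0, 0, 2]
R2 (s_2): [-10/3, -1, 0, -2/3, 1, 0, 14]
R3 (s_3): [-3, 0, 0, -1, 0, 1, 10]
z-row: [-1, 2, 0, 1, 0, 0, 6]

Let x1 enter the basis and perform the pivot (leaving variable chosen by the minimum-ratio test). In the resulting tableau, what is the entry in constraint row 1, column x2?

3/5

Ratio test on column x1 — row 1: 2/(5/3) = 6/5; row 2: entry -10/3 ≤ 0; row 3: entry -3 ≤ 0. Minimum is 6/5 at row 1 (x3 leaves); pivot element 5/3.
Divide row 1 by 5/3; eliminate column x1 from the other rows.
In the new row 1, the x2 entry is the old entry divided by the pivot: 1/(5/3) = 3/5.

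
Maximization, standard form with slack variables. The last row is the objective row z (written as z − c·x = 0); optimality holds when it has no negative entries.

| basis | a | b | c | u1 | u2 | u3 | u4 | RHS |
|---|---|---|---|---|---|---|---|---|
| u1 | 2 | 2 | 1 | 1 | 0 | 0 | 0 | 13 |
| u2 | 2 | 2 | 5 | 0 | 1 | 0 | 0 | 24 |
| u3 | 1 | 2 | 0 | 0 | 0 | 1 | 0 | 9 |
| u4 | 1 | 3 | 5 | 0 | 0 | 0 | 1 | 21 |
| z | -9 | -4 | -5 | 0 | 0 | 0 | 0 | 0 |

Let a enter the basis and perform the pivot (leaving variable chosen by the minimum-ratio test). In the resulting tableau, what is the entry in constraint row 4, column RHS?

29/2

Ratio test on column a — row 1: 13/2 = 13/2; row 2: 24/2 = 12; row 3: 9/1 = 9; row 4: 21/1 = 21. Minimum is 13/2 at row 1 (u1 leaves); pivot element 2.
Divide row 1 by 2; eliminate column a from the other rows.
Row 4 update in column RHS: 21 − 1·(13/2) = 29/2.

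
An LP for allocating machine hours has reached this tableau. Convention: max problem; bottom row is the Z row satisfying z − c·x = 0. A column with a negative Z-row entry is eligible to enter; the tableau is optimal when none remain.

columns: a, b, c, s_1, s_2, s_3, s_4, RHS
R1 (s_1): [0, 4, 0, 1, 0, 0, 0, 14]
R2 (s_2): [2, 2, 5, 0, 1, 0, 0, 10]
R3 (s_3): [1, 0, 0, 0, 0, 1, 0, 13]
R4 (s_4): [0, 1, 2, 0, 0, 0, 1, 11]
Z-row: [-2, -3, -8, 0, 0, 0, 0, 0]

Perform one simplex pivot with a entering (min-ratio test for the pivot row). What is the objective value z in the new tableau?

10

Ratio test on column a — row 1: entry 0 ≤ 0; row 2: 10/2 = 5; row 3: 13/1 = 13; row 4: entry 0 ≤ 0. Minimum is 5 at row 2 (s_2 leaves); pivot element 2.
Pivot on row 2; the Z-row RHS becomes 0 − (-2)·5 = 10.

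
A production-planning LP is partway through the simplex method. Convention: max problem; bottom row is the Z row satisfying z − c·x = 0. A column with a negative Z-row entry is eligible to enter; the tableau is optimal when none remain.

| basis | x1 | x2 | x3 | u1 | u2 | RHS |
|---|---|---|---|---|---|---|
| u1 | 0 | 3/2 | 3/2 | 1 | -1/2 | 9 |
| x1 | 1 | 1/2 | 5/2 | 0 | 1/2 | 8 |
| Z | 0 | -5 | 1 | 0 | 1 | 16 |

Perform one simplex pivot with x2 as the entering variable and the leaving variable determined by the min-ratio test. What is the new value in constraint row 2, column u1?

Ratio test on column x2 — row 1: 9/(3/2) = 6; row 2: 8/(1/2) = 16. Minimum is 6 at row 1 (u1 leaves); pivot element 3/2.
Divide row 1 by 3/2; eliminate column x2 from the other rows.
Row 2 update in column u1: 0 − (1/2)·(2/3) = -1/3.

-1/3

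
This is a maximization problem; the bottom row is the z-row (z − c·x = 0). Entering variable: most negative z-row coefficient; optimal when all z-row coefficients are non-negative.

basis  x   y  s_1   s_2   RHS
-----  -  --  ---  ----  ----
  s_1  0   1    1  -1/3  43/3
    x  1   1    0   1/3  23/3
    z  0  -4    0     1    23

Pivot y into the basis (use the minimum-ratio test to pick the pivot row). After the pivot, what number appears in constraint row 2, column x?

1

Ratio test on column y — row 1: (43/3)/1 = 43/3; row 2: (23/3)/1 = 23/3. Minimum is 23/3 at row 2 (x leaves); pivot element 1.
Divide row 2 by 1; eliminate column y from the other rows.
In the new row 2, the x entry is the old entry divided by the pivot: 1/1 = 1.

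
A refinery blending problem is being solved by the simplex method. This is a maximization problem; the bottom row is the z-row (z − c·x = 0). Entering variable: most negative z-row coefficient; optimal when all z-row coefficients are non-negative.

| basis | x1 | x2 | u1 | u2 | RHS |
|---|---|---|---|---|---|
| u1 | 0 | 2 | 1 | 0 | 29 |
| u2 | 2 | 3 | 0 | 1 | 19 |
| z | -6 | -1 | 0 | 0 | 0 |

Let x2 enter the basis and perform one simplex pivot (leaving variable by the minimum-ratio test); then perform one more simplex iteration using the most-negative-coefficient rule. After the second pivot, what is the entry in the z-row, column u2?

Ratio test on column x2 — row 1: 29/2 = 29/2; row 2: 19/3 = 19/3. Minimum is 19/3 at row 2 (u2 leaves); pivot element 3.
Divide row 2 by 3; eliminate column x2 from the other rows.
Second iteration: most negative z-row entry is -16/3 in column x1, so x1 enters.
Ratio test on column x1 — row 1: entry -4/3 ≤ 0; row 2: (19/3)/(2/3) = 19/2. Minimum is 19/2 at row 2 (x2 leaves); pivot element 2/3.
Divide row 2 by 2/3; eliminate column x1 from the other rows.
After both pivots, the entry at the z-row, column u2 is 3.

3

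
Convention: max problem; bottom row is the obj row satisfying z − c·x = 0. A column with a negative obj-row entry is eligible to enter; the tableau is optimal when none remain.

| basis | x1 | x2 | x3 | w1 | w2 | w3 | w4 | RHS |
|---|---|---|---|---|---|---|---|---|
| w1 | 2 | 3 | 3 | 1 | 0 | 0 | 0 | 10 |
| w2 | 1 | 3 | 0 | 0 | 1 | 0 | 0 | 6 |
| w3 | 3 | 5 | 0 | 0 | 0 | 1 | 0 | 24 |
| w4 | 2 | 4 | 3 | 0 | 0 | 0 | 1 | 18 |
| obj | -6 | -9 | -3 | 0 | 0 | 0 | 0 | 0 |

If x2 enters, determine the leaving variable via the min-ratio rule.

w2

Column x2 entries and ratios — w1: 10/3 = 10/3; w2: 6/3 = 2; w3: 24/5 = 24/5; w4: 18/4 = 9/2.
Smallest ratio is 2 in the row of w2, so w2 leaves.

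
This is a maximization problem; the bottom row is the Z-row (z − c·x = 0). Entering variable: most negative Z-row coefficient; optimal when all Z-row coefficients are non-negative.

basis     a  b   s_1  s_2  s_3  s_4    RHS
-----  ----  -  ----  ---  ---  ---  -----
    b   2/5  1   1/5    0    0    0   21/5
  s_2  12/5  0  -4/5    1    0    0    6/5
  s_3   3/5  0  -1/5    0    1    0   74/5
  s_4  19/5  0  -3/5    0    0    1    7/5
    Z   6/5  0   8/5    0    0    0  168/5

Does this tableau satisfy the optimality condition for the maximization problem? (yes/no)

yes

Every Z-row coefficient is ≥ 0, so the tableau is optimal.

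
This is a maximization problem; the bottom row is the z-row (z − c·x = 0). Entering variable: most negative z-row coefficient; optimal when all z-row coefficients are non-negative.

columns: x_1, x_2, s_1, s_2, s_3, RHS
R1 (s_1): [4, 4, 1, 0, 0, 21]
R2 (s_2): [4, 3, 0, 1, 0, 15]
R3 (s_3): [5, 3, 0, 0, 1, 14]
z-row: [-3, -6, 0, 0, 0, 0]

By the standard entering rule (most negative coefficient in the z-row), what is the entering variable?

Negative z-row entries: x_1: -3, x_2: -6.
The most negative is -6 in column x_2, so x_2 enters.

x_2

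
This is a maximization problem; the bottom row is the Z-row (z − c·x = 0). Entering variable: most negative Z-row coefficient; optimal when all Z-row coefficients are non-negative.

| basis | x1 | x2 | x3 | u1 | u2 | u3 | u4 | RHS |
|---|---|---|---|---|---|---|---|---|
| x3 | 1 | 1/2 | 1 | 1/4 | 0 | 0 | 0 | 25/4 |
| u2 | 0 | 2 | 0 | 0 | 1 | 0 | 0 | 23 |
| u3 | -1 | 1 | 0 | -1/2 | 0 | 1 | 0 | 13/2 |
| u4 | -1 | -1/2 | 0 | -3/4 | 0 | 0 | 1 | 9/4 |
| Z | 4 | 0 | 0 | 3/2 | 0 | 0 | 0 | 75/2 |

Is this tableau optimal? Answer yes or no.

Every Z-row coefficient is ≥ 0, so the tableau is optimal.

yes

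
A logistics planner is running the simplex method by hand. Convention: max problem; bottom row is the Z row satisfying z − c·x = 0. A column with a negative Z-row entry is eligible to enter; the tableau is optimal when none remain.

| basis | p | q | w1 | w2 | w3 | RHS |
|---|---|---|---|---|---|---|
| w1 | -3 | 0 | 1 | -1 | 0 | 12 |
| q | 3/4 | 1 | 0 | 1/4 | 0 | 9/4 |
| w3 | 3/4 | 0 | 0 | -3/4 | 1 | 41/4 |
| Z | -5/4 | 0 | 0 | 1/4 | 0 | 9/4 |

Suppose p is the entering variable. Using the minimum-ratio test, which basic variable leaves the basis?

Column p entries and ratios — w1: -3 ≤ 0, skip; q: (9/4)/(3/4) = 3; w3: (41/4)/(3/4) = 41/3.
Smallest ratio is 3 in the row of q, so q leaves.

q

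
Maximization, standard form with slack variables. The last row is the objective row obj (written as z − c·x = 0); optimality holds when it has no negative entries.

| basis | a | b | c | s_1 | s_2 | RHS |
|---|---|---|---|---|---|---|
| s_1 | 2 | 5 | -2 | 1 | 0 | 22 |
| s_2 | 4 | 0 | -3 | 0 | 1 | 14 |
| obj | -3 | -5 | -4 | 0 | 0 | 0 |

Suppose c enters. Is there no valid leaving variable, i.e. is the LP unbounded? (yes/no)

Every constraint-row entry in column c is ≤ 0, so increasing c is unbounded.

yes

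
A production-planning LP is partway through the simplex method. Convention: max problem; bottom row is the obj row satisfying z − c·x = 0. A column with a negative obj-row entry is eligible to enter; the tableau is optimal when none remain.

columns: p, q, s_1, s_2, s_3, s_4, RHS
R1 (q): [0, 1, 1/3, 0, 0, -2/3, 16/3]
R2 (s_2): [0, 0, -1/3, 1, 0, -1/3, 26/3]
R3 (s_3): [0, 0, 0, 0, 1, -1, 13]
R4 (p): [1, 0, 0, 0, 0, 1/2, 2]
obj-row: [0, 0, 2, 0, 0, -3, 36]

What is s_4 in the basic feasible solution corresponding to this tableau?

s_4 is not in the basis, so in the current basic feasible solution s_4 = 0.

0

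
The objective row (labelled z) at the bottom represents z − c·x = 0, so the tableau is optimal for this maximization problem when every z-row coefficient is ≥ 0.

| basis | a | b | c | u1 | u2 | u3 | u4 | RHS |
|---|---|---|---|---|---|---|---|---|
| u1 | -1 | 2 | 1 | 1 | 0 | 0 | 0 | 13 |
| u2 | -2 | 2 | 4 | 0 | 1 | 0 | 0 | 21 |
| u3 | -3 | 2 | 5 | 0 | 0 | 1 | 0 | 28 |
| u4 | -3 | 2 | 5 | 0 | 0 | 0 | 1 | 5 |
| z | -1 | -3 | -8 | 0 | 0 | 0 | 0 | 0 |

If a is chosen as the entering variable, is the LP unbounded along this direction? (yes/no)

yes

Every constraint-row entry in column a is ≤ 0, so increasing a is unbounded.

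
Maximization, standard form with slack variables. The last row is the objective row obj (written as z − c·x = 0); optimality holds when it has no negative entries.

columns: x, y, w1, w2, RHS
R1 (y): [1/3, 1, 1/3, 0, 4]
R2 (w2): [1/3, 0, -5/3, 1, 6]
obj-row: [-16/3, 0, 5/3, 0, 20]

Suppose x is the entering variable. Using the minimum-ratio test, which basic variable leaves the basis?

y

Column x entries and ratios — y: 4/(1/3) = 12; w2: 6/(1/3) = 18.
Smallest ratio is 12 in the row of y, so y leaves.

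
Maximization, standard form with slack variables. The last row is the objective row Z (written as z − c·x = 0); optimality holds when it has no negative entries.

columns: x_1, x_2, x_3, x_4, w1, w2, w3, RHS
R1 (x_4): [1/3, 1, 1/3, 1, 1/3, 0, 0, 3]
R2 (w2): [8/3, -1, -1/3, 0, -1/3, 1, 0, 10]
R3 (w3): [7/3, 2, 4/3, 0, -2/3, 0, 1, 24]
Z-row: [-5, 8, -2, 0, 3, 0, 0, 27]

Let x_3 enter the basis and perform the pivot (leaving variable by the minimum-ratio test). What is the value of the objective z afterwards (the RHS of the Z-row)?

45

Ratio test on column x_3 — row 1: 3/(1/3) = 9; row 2: entry -1/3 ≤ 0; row 3: 24/(4/3) = 18. Minimum is 9 at row 1 (x_4 leaves); pivot element 1/3.
Pivot on row 1; the Z-row RHS becomes 27 − (-2)·9 = 45.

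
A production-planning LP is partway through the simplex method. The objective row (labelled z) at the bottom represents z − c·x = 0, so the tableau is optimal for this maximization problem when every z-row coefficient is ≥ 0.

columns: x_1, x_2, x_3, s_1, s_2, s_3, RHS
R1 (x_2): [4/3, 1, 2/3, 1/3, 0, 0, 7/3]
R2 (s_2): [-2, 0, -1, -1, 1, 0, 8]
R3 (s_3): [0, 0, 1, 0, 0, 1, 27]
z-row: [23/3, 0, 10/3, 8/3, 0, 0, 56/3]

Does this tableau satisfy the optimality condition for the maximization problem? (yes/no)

yes

Every z-row coefficient is ≥ 0, so the tableau is optimal.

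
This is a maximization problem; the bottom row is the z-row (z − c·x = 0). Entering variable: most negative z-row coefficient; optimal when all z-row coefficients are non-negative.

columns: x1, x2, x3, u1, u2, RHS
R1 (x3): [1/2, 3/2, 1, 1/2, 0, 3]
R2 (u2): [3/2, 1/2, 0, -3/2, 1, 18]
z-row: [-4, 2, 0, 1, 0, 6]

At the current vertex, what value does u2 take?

u2 is basic (row 2); its value is the RHS of that row, 18.

18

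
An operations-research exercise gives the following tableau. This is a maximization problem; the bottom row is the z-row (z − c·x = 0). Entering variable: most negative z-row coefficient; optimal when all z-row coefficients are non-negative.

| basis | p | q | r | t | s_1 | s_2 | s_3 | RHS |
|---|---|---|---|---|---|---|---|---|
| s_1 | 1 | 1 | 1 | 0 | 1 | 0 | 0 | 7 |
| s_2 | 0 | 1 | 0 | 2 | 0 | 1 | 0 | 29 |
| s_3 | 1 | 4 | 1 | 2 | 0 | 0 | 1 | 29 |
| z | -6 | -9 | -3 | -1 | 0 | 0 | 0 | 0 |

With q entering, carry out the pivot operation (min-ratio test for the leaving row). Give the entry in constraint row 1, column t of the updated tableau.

0

Ratio test on column q — row 1: 7/1 = 7; row 2: 29/1 = 29; row 3: 29/4 = 29/4. Minimum is 7 at row 1 (s_1 leaves); pivot element 1.
Divide row 1 by 1; eliminate column q from the other rows.
In the new row 1, the t entry is the old entry divided by the pivot: 0/1 = 0.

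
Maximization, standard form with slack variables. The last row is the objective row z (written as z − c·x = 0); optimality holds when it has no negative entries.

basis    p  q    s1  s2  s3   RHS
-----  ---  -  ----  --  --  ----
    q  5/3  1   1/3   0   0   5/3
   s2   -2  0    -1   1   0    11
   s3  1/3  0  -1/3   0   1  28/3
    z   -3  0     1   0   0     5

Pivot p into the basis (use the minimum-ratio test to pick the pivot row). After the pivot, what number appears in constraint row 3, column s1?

Ratio test on column p — row 1: (5/3)/(5/3) = 1; row 2: entry -2 ≤ 0; row 3: (28/3)/(1/3) = 28. Minimum is 1 at row 1 (q leaves); pivot element 5/3.
Divide row 1 by 5/3; eliminate column p from the other rows.
Row 3 update in column s1: -1/3 − (1/3)·(1/5) = -2/5.

-2/5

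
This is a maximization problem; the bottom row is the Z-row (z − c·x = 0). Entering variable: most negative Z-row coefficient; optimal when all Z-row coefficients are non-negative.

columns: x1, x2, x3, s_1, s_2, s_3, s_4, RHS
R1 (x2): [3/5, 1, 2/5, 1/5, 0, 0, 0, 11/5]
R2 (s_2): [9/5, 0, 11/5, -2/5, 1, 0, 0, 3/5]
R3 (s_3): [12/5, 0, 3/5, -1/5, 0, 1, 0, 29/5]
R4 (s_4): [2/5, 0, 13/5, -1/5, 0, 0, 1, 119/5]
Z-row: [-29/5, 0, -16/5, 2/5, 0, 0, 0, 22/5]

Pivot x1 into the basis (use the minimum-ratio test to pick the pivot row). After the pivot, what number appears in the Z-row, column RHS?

19/3

Ratio test on column x1 — row 1: (11/5)/(3/5) = 11/3; row 2: (3/5)/(9/5) = 1/3; row 3: (29/5)/(12/5) = 29/12; row 4: (119/5)/(2/5) = 119/2. Minimum is 1/3 at row 2 (s_2 leaves); pivot element 9/5.
Divide row 2 by 9/5; eliminate column x1 from the other rows.
Z-row update in column RHS: 22/5 − (-29/5)·(1/3) = 19/3.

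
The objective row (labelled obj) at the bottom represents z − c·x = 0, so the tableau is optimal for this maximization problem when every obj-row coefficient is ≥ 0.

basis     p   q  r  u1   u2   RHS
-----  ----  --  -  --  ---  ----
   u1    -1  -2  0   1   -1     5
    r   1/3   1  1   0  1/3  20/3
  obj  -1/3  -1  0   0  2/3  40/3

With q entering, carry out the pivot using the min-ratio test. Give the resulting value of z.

Ratio test on column q — row 1: entry -2 ≤ 0; row 2: (20/3)/1 = 20/3. Minimum is 20/3 at row 2 (r leaves); pivot element 1.
Pivot on row 2; the obj-row RHS becomes 40/3 − (-1)·(20/3) = 20.

20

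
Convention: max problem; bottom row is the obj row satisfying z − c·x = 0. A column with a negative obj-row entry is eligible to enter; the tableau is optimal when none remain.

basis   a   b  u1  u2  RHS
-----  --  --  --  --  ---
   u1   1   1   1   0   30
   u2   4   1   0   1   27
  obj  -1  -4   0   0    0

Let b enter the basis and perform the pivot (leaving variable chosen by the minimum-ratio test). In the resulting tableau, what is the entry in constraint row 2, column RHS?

Ratio test on column b — row 1: 30/1 = 30; row 2: 27/1 = 27. Minimum is 27 at row 2 (u2 leaves); pivot element 1.
Divide row 2 by 1; eliminate column b from the other rows.
In the new row 2, the RHS entry is the old entry divided by the pivot: 27/1 = 27.

27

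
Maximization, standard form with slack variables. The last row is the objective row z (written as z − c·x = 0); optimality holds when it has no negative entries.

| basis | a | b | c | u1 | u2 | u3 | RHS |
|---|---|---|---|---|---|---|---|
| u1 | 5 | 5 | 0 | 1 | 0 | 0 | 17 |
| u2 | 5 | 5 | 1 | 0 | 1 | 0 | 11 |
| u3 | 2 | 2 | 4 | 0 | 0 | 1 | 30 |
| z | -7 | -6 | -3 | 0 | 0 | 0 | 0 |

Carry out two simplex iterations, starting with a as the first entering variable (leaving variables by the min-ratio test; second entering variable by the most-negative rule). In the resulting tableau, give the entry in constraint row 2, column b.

Ratio test on column a — row 1: 17/5 = 17/5; row 2: 11/5 = 11/5; row 3: 30/2 = 15. Minimum is 11/5 at row 2 (u2 leaves); pivot element 5.
Divide row 2 by 5; eliminate column a from the other rows.
Second iteration: most negative z-row entry is -8/5 in column c, so c enters.
Ratio test on column c — row 1: entry -1 ≤ 0; row 2: (11/5)/(1/5) = 11; row 3: (128/5)/(18/5) = 64/9. Minimum is 64/9 at row 3 (u3 leaves); pivot element 18/5.
Divide row 3 by 18/5; eliminate column c from the other rows.
After both pivots, the entry at constraint row 2, column b is 1.

1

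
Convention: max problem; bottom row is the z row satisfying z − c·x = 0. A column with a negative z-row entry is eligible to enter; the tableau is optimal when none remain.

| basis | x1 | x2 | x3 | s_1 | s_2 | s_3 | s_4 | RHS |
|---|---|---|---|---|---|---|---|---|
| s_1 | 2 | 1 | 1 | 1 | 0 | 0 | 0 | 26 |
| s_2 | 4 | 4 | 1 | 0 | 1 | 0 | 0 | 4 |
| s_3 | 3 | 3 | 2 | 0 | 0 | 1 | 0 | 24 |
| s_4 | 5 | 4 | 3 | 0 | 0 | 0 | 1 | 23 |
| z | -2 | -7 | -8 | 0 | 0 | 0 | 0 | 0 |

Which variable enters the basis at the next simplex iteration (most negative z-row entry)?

Negative z-row entries: x1: -2, x2: -7, x3: -8.
The most negative is -8 in column x3, so x3 enters.

x3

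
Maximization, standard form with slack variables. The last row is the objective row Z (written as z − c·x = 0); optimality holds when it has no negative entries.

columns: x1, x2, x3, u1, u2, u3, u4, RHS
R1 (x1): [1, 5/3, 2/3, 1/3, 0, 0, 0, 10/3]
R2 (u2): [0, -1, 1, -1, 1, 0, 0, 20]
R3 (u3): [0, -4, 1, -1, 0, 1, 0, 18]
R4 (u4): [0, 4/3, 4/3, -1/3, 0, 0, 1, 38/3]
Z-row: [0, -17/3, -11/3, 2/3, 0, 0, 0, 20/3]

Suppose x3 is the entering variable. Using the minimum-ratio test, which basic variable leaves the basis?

Column x3 entries and ratios — x1: (10/3)/(2/3) = 5; u2: 20/1 = 20; u3: 18/1 = 18; u4: (38/3)/(4/3) = 19/2.
Smallest ratio is 5 in the row of x1, so x1 leaves.

x1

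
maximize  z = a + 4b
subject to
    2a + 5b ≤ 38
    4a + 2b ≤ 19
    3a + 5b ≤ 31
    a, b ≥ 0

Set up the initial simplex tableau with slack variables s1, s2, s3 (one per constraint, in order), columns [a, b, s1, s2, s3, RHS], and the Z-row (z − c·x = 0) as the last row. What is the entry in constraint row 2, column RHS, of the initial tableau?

The RHS of constraint 2 is b_2 = 19.

19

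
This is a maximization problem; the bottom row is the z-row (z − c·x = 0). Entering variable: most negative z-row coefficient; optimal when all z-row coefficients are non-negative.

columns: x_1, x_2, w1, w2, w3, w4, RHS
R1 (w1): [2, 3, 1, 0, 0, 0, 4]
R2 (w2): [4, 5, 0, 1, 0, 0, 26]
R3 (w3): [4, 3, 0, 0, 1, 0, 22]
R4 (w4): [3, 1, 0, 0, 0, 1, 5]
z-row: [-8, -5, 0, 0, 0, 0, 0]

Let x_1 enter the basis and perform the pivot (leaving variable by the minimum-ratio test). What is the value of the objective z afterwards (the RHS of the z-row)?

40/3

Ratio test on column x_1 — row 1: 4/2 = 2; row 2: 26/4 = 13/2; row 3: 22/4 = 11/2; row 4: 5/3 = 5/3. Minimum is 5/3 at row 4 (w4 leaves); pivot element 3.
Pivot on row 4; the z-row RHS becomes 0 − (-8)·(5/3) = 40/3.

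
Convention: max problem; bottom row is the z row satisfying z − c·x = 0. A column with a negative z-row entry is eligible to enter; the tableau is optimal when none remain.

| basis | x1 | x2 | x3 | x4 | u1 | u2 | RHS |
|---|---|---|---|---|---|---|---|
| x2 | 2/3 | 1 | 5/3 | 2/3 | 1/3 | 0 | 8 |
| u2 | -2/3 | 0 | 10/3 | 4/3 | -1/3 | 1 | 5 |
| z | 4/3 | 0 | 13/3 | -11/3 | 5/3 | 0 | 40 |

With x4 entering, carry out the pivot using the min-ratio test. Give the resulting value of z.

Ratio test on column x4 — row 1: 8/(2/3) = 12; row 2: 5/(4/3) = 15/4. Minimum is 15/4 at row 2 (u2 leaves); pivot element 4/3.
Pivot on row 2; the z-row RHS becomes 40 − (-11/3)·(15/4) = 215/4.

215/4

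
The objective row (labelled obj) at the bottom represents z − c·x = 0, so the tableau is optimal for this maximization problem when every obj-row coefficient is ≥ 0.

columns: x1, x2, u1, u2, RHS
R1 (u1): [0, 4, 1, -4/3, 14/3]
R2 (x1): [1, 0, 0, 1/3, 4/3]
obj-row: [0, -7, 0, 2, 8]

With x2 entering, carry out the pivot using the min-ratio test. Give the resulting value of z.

97/6

Ratio test on column x2 — row 1: (14/3)/4 = 7/6; row 2: entry 0 ≤ 0. Minimum is 7/6 at row 1 (u1 leaves); pivot element 4.
Pivot on row 1; the obj-row RHS becomes 8 − (-7)·(7/6) = 97/6.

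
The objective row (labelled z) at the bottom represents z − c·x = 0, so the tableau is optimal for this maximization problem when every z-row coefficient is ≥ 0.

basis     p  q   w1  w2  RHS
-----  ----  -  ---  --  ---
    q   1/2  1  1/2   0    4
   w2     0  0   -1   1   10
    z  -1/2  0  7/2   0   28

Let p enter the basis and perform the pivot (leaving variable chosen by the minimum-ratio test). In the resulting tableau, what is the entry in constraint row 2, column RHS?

10

Ratio test on column p — row 1: 4/(1/2) = 8; row 2: entry 0 ≤ 0. Minimum is 8 at row 1 (q leaves); pivot element 1/2.
Divide row 1 by 1/2; eliminate column p from the other rows.
Row 2 update in column RHS: 10 − 0·8 = 10.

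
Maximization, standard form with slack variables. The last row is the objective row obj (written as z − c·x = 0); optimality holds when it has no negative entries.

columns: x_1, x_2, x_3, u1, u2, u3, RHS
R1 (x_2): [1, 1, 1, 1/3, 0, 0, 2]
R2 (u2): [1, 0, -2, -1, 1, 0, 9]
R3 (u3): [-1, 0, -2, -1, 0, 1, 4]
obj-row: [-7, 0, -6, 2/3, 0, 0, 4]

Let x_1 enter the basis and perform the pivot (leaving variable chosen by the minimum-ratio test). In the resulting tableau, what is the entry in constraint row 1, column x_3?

1

Ratio test on column x_1 — row 1: 2/1 = 2; row 2: 9/1 = 9; row 3: entry -1 ≤ 0. Minimum is 2 at row 1 (x_2 leaves); pivot element 1.
Divide row 1 by 1; eliminate column x_1 from the other rows.
In the new row 1, the x_3 entry is the old entry divided by the pivot: 1/1 = 1.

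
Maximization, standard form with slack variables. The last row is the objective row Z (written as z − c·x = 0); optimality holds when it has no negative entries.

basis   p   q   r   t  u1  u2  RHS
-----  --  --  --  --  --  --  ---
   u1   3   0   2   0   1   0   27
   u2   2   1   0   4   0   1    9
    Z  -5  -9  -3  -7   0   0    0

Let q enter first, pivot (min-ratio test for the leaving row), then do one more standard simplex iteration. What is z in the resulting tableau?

243/2

Ratio test on column q — row 1: entry 0 ≤ 0; row 2: 9/1 = 9. Minimum is 9 at row 2 (u2 leaves); pivot element 1.
Pivot on row 2; the Z-row RHS becomes 0 − (-9)·9 = 81.
Next entering variable (most negative Z-row entry -3): r.
Ratio test on column r — row 1: 27/2 = 27/2; row 2: entry 0 ≤ 0. Minimum is 27/2 at row 1 (u1 leaves); pivot element 2.
After the second pivot the Z-row RHS is 81 − (-3)·(27/2) = 243/2.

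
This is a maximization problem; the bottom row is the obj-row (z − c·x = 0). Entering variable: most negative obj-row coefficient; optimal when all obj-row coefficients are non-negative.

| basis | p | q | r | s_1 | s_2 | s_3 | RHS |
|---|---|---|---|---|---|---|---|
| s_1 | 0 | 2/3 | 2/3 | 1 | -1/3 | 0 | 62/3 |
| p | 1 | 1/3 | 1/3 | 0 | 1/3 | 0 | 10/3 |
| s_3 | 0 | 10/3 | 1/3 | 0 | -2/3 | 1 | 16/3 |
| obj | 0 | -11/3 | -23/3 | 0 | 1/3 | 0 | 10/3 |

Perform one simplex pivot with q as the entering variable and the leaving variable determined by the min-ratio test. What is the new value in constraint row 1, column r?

Ratio test on column q — row 1: (62/3)/(2/3) = 31; row 2: (10/3)/(1/3) = 10; row 3: (16/3)/(10/3) = 8/5. Minimum is 8/5 at row 3 (s_3 leaves); pivot element 10/3.
Divide row 3 by 10/3; eliminate column q from the other rows.
Row 1 update in column r: 2/3 − (2/3)·(1/10) = 3/5.

3/5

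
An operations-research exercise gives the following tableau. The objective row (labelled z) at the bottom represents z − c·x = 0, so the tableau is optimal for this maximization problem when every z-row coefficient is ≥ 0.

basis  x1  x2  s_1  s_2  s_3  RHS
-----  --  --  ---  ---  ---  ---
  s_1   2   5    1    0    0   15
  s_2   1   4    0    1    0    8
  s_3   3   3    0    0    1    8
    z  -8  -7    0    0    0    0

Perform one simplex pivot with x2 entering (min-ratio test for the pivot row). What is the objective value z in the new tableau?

Ratio test on column x2 — row 1: 15/5 = 3; row 2: 8/4 = 2; row 3: 8/3 = 8/3. Minimum is 2 at row 2 (s_2 leaves); pivot element 4.
Pivot on row 2; the z-row RHS becomes 0 − (-7)·2 = 14.

14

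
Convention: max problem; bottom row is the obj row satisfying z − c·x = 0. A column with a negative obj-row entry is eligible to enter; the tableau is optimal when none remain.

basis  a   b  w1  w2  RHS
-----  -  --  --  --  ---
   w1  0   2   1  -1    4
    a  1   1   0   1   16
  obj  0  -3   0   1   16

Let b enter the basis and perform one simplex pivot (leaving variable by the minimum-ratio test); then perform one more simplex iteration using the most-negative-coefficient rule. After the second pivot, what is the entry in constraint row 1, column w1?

Ratio test on column b — row 1: 4/2 = 2; row 2: 16/1 = 16. Minimum is 2 at row 1 (w1 leaves); pivot element 2.
Divide row 1 by 2; eliminate column b from the other rows.
Second iteration: most negative obj-row entry is -1/2 in column w2, so w2 enters.
Ratio test on column w2 — row 1: entry -1/2 ≤ 0; row 2: 14/(3/2) = 28/3. Minimum is 28/3 at row 2 (a leaves); pivot element 3/2.
Divide row 2 by 3/2; eliminate column w2 from the other rows.
After both pivots, the entry at constraint row 1, column w1 is 1/3.

1/3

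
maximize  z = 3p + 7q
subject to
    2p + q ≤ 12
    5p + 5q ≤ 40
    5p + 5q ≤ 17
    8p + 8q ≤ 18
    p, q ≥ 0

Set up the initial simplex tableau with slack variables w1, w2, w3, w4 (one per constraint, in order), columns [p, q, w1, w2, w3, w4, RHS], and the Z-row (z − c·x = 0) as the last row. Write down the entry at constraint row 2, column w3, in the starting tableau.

Slack w3 belongs to constraint 3; its column is the unit vector e_3, so the entry in row 2 is 0.

0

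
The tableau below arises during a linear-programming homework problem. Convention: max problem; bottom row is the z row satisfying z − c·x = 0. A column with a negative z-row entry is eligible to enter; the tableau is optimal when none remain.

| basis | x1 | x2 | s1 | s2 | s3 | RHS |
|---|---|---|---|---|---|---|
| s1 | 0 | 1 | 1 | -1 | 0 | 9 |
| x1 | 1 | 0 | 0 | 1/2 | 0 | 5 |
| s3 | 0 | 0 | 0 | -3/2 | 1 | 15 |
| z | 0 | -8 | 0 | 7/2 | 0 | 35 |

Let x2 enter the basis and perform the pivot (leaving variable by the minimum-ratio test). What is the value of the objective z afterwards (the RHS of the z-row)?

107

Ratio test on column x2 — row 1: 9/1 = 9; row 2: entry 0 ≤ 0; row 3: entry 0 ≤ 0. Minimum is 9 at row 1 (s1 leaves); pivot element 1.
Pivot on row 1; the z-row RHS becomes 35 − (-8)·9 = 107.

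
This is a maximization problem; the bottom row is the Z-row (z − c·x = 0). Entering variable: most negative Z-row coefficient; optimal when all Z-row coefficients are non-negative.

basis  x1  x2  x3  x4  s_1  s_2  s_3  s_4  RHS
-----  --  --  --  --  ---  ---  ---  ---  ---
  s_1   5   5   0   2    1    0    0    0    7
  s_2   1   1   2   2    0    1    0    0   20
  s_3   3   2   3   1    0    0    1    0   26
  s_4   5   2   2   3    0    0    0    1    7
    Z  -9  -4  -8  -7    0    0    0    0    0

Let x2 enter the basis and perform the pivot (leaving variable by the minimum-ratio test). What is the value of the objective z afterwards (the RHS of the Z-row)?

Ratio test on column x2 — row 1: 7/5 = 7/5; row 2: 20/1 = 20; row 3: 26/2 = 13; row 4: 7/2 = 7/2. Minimum is 7/5 at row 1 (s_1 leaves); pivot element 5.
Pivot on row 1; the Z-row RHS becomes 0 − (-4)·(7/5) = 28/5.

28/5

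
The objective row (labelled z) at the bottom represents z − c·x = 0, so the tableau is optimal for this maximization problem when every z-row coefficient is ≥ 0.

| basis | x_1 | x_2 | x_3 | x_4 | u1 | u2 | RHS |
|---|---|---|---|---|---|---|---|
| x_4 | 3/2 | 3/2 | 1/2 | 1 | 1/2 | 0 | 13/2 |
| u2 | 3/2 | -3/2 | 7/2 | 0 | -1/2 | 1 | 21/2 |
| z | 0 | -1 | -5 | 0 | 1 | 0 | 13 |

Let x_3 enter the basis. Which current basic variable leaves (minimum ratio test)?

u2

Column x_3 entries and ratios — x_4: (13/2)/(1/2) = 13; u2: (21/2)/(7/2) = 3.
Smallest ratio is 3 in the row of u2, so u2 leaves.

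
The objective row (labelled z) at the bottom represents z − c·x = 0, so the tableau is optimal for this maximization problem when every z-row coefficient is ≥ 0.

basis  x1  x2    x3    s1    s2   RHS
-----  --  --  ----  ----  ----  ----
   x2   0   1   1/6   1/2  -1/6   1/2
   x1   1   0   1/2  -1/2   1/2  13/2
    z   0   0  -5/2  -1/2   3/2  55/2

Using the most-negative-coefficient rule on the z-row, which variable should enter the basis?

Negative z-row entries: x3: -5/2, s1: -1/2.
The most negative is -5/2 in column x3, so x3 enters.

x3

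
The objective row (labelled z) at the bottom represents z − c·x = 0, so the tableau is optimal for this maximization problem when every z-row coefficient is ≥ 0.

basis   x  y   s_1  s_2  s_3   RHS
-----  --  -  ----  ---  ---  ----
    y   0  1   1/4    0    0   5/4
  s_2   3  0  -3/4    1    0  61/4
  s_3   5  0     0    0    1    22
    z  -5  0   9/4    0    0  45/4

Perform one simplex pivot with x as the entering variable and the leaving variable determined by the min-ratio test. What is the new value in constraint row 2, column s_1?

Ratio test on column x — row 1: entry 0 ≤ 0; row 2: (61/4)/3 = 61/12; row 3: 22/5 = 22/5. Minimum is 22/5 at row 3 (s_3 leaves); pivot element 5.
Divide row 3 by 5; eliminate column x from the other rows.
Row 2 update in column s_1: -3/4 − 3·0 = -3/4.

-3/4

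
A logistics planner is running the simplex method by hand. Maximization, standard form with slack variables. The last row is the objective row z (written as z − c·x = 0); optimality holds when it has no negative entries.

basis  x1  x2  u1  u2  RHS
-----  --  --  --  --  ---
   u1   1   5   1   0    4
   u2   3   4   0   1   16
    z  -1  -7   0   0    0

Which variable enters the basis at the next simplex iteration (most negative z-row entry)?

Negative z-row entries: x1: -1, x2: -7.
The most negative is -7 in column x2, so x2 enters.

x2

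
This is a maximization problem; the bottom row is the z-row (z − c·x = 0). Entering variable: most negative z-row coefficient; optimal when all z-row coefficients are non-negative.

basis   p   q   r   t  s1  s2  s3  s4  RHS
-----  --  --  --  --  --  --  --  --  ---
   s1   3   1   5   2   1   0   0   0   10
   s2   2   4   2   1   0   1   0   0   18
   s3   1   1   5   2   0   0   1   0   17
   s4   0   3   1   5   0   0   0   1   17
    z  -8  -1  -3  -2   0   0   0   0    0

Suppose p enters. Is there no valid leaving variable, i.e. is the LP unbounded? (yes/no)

Column p has positive entries in row(s) 1, 2, 3, so the ratio test bounds it — not unbounded.

no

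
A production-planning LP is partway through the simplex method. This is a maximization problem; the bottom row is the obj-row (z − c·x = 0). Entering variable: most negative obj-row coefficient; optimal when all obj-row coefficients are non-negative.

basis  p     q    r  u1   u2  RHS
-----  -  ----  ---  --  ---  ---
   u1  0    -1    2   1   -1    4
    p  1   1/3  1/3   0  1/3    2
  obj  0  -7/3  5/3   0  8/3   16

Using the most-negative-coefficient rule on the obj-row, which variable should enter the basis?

q

Negative obj-row entries: q: -7/3.
The most negative is -7/3 in column q, so q enters.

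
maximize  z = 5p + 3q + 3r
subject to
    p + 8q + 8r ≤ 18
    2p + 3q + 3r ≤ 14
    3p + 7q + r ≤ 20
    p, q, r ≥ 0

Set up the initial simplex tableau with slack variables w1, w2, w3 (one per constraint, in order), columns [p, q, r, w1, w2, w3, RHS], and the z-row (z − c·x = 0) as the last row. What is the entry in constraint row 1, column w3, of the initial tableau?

0

Slack w3 belongs to constraint 3; its column is the unit vector e_3, so the entry in row 1 is 0.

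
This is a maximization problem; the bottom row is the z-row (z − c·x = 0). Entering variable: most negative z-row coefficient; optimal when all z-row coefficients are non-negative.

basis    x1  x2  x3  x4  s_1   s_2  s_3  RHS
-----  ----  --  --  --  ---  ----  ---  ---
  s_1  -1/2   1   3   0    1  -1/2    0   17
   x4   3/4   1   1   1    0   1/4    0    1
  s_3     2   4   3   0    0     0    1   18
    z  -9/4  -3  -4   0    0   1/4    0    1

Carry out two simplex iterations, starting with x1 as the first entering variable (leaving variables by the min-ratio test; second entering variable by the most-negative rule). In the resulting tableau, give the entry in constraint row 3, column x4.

-3

Ratio test on column x1 — row 1: entry -1/2 ≤ 0; row 2: 1/(3/4) = 4/3; row 3: 18/2 = 9. Minimum is 4/3 at row 2 (x4 leaves); pivot element 3/4.
Divide row 2 by 3/4; eliminate column x1 from the other rows.
Second iteration: most negative z-row entry is -1 in column x3, so x3 enters.
Ratio test on column x3 — row 1: (53/3)/(11/3) = 53/11; row 2: (4/3)/(4/3) = 1; row 3: (46/3)/(1/3) = 46. Minimum is 1 at row 2 (x1 leaves); pivot element 4/3.
Divide row 2 by 4/3; eliminate column x3 from the other rows.
After both pivots, the entry at constraint row 3, column x4 is -3.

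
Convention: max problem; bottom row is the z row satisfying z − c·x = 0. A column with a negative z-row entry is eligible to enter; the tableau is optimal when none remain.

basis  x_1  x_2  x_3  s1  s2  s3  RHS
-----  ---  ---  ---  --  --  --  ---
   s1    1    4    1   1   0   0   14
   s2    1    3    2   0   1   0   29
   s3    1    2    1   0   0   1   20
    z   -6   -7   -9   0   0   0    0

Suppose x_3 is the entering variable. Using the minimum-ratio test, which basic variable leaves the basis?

s1

Column x_3 entries and ratios — s1: 14/1 = 14; s2: 29/2 = 29/2; s3: 20/1 = 20.
Smallest ratio is 14 in the row of s1, so s1 leaves.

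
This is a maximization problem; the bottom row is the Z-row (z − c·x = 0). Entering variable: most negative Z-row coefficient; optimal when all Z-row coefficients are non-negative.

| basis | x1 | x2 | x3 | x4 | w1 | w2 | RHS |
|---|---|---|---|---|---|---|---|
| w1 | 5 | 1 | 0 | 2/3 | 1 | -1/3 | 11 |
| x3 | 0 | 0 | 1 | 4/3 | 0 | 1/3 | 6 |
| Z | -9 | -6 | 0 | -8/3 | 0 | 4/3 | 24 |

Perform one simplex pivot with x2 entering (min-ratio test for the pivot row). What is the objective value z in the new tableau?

90

Ratio test on column x2 — row 1: 11/1 = 11; row 2: entry 0 ≤ 0. Minimum is 11 at row 1 (w1 leaves); pivot element 1.
Pivot on row 1; the Z-row RHS becomes 24 − (-6)·11 = 90.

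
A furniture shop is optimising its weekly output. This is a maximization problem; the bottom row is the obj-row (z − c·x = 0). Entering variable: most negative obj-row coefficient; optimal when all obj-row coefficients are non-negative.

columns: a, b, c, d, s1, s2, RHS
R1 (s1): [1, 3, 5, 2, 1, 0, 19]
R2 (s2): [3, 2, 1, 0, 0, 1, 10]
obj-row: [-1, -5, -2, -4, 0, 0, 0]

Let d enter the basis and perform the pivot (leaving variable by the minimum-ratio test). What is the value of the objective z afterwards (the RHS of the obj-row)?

38

Ratio test on column d — row 1: 19/2 = 19/2; row 2: entry 0 ≤ 0. Minimum is 19/2 at row 1 (s1 leaves); pivot element 2.
Pivot on row 1; the obj-row RHS becomes 0 − (-4)·(19/2) = 38.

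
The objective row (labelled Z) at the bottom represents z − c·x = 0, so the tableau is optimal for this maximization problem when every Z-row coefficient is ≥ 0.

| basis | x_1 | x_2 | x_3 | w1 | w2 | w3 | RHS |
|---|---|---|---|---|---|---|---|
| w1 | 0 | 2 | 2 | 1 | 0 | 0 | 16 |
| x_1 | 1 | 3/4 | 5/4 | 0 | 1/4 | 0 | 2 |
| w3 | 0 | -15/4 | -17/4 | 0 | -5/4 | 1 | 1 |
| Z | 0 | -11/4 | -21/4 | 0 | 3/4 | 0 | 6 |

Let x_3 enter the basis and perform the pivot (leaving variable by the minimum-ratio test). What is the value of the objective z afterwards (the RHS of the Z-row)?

72/5

Ratio test on column x_3 — row 1: 16/2 = 8; row 2: 2/(5/4) = 8/5; row 3: entry -17/4 ≤ 0. Minimum is 8/5 at row 2 (x_1 leaves); pivot element 5/4.
Pivot on row 2; the Z-row RHS becomes 6 − (-21/4)·(8/5) = 72/5.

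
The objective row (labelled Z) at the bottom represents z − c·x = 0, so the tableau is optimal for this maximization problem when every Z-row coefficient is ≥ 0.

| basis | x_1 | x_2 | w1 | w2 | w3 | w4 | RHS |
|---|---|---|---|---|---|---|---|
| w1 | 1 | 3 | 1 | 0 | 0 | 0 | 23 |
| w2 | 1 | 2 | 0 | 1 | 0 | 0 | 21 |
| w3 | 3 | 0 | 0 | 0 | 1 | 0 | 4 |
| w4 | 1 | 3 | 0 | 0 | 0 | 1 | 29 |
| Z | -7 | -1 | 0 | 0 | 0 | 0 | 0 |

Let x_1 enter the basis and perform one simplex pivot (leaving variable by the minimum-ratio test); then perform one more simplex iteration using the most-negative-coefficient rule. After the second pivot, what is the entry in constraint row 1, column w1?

1/3

Ratio test on column x_1 — row 1: 23/1 = 23; row 2: 21/1 = 21; row 3: 4/3 = 4/3; row 4: 29/1 = 29. Minimum is 4/3 at row 3 (w3 leaves); pivot element 3.
Divide row 3 by 3; eliminate column x_1 from the other rows.
Second iteration: most negative Z-row entry is -1 in column x_2, so x_2 enters.
Ratio test on column x_2 — row 1: (65/3)/3 = 65/9; row 2: (59/3)/2 = 59/6; row 3: entry 0 ≤ 0; row 4: (83/3)/3 = 83/9. Minimum is 65/9 at row 1 (w1 leaves); pivot element 3.
Divide row 1 by 3; eliminate column x_2 from the other rows.
After both pivots, the entry at constraint row 1, column w1 is 1/3.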